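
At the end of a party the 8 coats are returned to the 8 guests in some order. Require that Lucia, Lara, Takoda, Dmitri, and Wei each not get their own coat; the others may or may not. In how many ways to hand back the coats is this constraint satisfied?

21234

Inclusion-exclusion on the 5 forbidden self-matches:
Σ_{j=0}^{5} (-1)^j C(5,j)(8-j)!
= C(5,0)·8! - C(5,1)·7! + C(5,2)·6! - C(5,3)·5! + C(5,4)·4! - C(5,5)·3!
= 40320 - 25200 + 7200 - 1200 + 120 - 6
= 21234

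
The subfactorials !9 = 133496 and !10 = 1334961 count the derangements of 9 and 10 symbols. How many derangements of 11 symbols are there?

14684570

!11 = (11-1)·(!10 + !9) = 10·(1334961 + 133496) = 10·1468457 = 14684570.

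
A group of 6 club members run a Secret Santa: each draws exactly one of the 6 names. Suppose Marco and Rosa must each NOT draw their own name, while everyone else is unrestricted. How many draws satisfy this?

504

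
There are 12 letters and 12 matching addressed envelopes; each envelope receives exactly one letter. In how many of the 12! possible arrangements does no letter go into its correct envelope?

Use !n = (n-1)(!(n-1) + !(n-2)).
!12 = 11·(14684570 + 1334961) = 11·16019531 = 176214841

176214841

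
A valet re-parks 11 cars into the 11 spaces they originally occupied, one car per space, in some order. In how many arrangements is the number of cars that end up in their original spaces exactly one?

Choose which one of the 11 is fixed: C(11,1) = 11.
The other 10 form a derangement: !10 = 1334961.
Total: 11 × 1334961 = 14684571.

14684571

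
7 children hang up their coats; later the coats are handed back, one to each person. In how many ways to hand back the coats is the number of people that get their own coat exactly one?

Pick the single fixed position: C(7,1) = 7 ways.
The other 6 form a derangement: !6 = 265.
Total: 7 × 265 = 1855.

1855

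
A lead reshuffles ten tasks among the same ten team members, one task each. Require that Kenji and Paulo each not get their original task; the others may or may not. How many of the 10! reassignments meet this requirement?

2943360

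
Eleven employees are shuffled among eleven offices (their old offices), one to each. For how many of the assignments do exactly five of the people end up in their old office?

Choose which 5 of the 11 are fixed: C(11,5) = 462.
The other 6 form a derangement: !6 = 265.
Total: 462 × 265 = 122430.

122430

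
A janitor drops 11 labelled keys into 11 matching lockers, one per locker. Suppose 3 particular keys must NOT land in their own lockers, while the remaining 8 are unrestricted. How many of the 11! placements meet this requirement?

30078720

Inclusion-exclusion on the 3 forbidden self-matches:
Σ_{j=0}^{3} (-1)^j C(3,j)(11-j)!
= C(3,0)·11! - C(3,1)·10! + C(3,2)·9! - C(3,3)·8!
= 39916800 - 10886400 + 1088640 - 40320
= 30078720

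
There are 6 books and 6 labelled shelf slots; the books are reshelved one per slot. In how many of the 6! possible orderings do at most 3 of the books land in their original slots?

704

# with exactly i fixed is C(6,i)·!(6-i); sum over i=0..3:
  i=0: C(6,0)·!6 = 1·265 = 265
  i=1: C(6,1)·!5 = 6·44 = 264
  i=2: C(6,2)·!4 = 15·9 = 135
  i=3: C(6,3)·!3 = 20·2 = 40
Total = 704.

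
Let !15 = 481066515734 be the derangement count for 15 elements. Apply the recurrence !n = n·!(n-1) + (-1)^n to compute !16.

7697064251745

!16 = 16·481066515734 + 1 = 7697064251745.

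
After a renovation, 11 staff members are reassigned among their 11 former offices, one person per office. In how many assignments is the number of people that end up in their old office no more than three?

Sum C(11,i)·!(11-i) for i = 0..3:
  i=0: C(11,0)·!11 = 1·14684570 = 14684570
  i=1: C(11,1)·!10 = 11·1334961 = 14684571
  i=2: C(11,2)·!9 = 55·133496 = 7342280
  i=3: C(11,3)·!8 = 165·14833 = 2447445
Total = 39158866.

39158866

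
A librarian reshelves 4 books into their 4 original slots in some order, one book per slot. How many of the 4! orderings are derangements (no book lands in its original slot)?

The number of derangements of 4 is !4 = Σ_{k=0}^{4} (-1)^k·4!/k!
= 4! - 4!/1! + 4!/2! - 4!/3! + 4!/4!
= 24 - 24 + 12 - 4 + 1
= 9

9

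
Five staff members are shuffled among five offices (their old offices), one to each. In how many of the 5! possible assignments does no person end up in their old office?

44

By inclusion-exclusion, !5 = Σ (-1)^k · 5!/k! for k=0..5
= 5! - 5!/1! + 5!/2! - 5!/3! + 5!/4! - 5!/5!
= 120 - 120 + 60 - 20 + 5 - 1
= 44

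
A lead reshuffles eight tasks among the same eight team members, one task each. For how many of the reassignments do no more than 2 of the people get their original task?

37085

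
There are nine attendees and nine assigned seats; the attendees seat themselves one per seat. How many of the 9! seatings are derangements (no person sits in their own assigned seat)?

133496

!9 = 9! · Σ_{k=0}^{9} (-1)^k/k!
= 9! - 9!/1! + 9!/2! - 9!/3! + 9!/4! - 9!/5! + 9!/6! - 9!/7! + 9!/8! - 9!/9!
= 362880 - 362880 + 181440 - 60480 + 15120 - 3024 + 504 - 72 + 9 - 1
= 133496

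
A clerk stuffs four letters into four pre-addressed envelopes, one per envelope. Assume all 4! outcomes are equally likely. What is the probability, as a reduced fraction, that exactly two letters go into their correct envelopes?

1/4

Favorable outcomes: C(4,2)·!2 = 6·1 = 6.
Total outcomes: 4! = 24.
Probability = 6/24 = 1/4.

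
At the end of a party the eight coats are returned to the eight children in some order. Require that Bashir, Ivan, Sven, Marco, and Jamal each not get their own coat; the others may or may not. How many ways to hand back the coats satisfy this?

21234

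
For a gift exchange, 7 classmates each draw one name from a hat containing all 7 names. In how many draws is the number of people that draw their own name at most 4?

5018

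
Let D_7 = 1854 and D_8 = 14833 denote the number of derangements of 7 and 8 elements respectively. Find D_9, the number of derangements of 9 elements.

D_9 = (9-1)·(D_8 + D_7) = 8·(14833 + 1854) = 8·16687 = 133496.

133496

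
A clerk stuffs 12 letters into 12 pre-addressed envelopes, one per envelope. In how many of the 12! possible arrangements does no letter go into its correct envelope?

176214841

!12 = 12! · Σ_{k=0}^{12} (-1)^k/k!
= 12! - 12!/1! + 12!/2! - 12!/3! + 12!/4! - 12!/5! + 12!/6! - 12!/7! + 12!/8! - 12!/9! + 12!/10! - 12!/11! + 12!/12!
= 479001600 - 479001600 + 239500800 - 79833600 + 19958400 - 3991680 + 665280 - 95040 + 11880 - 1320 + 132 - 12 + 1
= 176214841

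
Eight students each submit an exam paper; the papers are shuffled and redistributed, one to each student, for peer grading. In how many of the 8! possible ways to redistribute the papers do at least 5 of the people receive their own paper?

# with exactly i fixed is C(8,i)·!(8-i); sum over i=5..8:
  i=5: C(8,5)·!3 = 56·2 = 112
  i=6: C(8,6)·!2 = 28·1 = 28
  i=7: C(8,7)·!1 = 8·0 = 0
  i=8: C(8,8)·!0 = 1·1 = 1
Total = 141.

141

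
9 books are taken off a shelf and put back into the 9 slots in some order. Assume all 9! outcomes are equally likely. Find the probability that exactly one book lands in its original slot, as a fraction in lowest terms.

Favorable outcomes: C(9,1)·!8 = 9·14833 = 133497.
Total outcomes: 9! = 362880.
Probability = 133497/362880 = 2119/5760.

2119/5760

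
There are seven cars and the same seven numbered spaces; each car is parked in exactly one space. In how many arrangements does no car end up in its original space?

1854

!7 = 7! · Σ_{k=0}^{7} (-1)^k/k!
= 7! - 7!/1! + 7!/2! - 7!/3! + 7!/4! - 7!/5! + 7!/6! - 7!/7!
= 5040 - 5040 + 2520 - 840 + 210 - 42 + 7 - 1
= 1854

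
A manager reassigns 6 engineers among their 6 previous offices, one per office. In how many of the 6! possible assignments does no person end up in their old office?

The number of derangements of 6 is !6 = Σ_{k=0}^{6} (-1)^k·6!/k!
= 6! - 6!/1! + 6!/2! - 6!/3! + 6!/4! - 6!/5! + 6!/6!
= 720 - 720 + 360 - 120 + 30 - 6 + 1
= 265

265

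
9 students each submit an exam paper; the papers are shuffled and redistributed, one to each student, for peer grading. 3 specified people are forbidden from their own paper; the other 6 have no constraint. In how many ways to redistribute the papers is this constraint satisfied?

256320

Inclusion-exclusion on the 3 forbidden self-matches:
Σ_{j=0}^{3} (-1)^j C(3,j)(9-j)!
= C(3,0)·9! - C(3,1)·8! + C(3,2)·7! - C(3,3)·6!
= 362880 - 120960 + 15120 - 720
= 256320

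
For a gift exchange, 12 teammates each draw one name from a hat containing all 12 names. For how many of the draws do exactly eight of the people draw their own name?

4455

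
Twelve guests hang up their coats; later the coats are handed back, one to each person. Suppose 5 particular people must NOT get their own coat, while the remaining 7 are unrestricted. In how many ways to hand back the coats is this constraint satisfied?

Inclusion-exclusion on the 5 forbidden self-matches:
Σ_{j=0}^{5} (-1)^j C(5,j)(12-j)!
= C(5,0)·12! - C(5,1)·11! + C(5,2)·10! - C(5,3)·9! + C(5,4)·8! - C(5,5)·7!
= 479001600 - 199584000 + 36288000 - 3628800 + 201600 - 5040
= 312273360

312273360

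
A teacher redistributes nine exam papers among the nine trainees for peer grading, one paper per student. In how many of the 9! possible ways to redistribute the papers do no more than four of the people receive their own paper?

361541

# with exactly i fixed is C(9,i)·!(9-i); sum over i=0..4:
  i=0: C(9,0)·!9 = 1·133496 = 133496
  i=1: C(9,1)·!8 = 9·14833 = 133497
  i=2: C(9,2)·!7 = 36·1854 = 66744
  i=3: C(9,3)·!6 = 84·265 = 22260
  i=4: C(9,4)·!5 = 126·44 = 5544
Total = 361541.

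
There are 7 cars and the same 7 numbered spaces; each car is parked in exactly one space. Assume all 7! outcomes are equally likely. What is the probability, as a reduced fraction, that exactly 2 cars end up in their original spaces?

11/60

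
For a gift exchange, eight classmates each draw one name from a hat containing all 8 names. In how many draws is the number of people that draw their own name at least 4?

Sum C(8,i)·!(8-i) for i = 4..8:
  i=4: C(8,4)·!4 = 70·9 = 630
  i=5: C(8,5)·!3 = 56·2 = 112
  i=6: C(8,6)·!2 = 28·1 = 28
  i=7: C(8,7)·!1 = 8·0 = 0
  i=8: C(8,8)·!0 = 1·1 = 1
Total = 771.

771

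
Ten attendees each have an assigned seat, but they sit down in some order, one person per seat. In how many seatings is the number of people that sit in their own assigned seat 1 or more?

2293839

# with exactly i fixed is C(10,i)·!(10-i); sum over i=1..10:
  i=1: C(10,1)·!9 = 10·133496 = 1334960
  i=2: C(10,2)·!8 = 45·14833 = 667485
  i=3: C(10,3)·!7 = 120·1854 = 222480
  i=4: C(10,4)·!6 = 210·265 = 55650
  i=5: C(10,5)·!5 = 252·44 = 11088
  i=6: C(10,6)·!4 = 210·9 = 1890
  i=7: C(10,7)·!3 = 120·2 = 240
  i=8: C(10,8)·!2 = 45·1 = 45
  i=9: C(10,9)·!1 = 10·0 = 0
  i=10: C(10,10)·!0 = 1·1 = 1
Total = 2293839.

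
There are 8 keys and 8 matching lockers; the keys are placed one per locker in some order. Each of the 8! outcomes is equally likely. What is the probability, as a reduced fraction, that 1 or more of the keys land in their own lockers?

Favorable outcomes: Σ_{i≥1} C(8,i)·!(8-i) = 8·1854 + 28·265 + 56·44 + 70·9 + 56·2 + 28·1 + 8·0 + 1·1 = 25487.
Total outcomes: 8! = 40320.
Probability = 25487/40320 = 3641/5760.

3641/5760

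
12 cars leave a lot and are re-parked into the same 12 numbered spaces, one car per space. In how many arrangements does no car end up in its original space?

176214841

The number of derangements of 12 is !12 = Σ_{k=0}^{12} (-1)^k·12!/k!
= 12! - 12!/1! + 12!/2! - 12!/3! + 12!/4! - 12!/5! + 12!/6! - 12!/7! + 12!/8! - 12!/9! + 12!/10! - 12!/11! + 12!/12!
= 479001600 - 479001600 + 239500800 - 79833600 + 19958400 - 3991680 + 665280 - 95040 + 11880 - 1320 + 132 - 12 + 1
= 176214841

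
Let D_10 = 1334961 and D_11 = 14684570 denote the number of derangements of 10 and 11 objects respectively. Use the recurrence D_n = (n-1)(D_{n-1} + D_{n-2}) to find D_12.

D_12 = (12-1)·(D_11 + D_10) = 11·(14684570 + 1334961) = 11·16019531 = 176214841.

176214841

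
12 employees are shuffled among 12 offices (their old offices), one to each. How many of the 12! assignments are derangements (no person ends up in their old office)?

176214841

The number of derangements of 12 is !12 = Σ_{k=0}^{12} (-1)^k·12!/k!
= 12! - 12!/1! + 12!/2! - 12!/3! + 12!/4! - 12!/5! + 12!/6! - 12!/7! + 12!/8! - 12!/9! + 12!/10! - 12!/11! + 12!/12!
= 479001600 - 479001600 + 239500800 - 79833600 + 19958400 - 3991680 + 665280 - 95040 + 11880 - 1320 + 132 - 12 + 1
= 176214841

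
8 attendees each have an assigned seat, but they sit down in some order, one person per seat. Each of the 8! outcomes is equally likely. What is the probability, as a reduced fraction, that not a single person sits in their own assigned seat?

2119/5760

Favorable outcomes: !8 = 14833.
Total outcomes: 8! = 40320.
Probability = 14833/40320 = 2119/5760.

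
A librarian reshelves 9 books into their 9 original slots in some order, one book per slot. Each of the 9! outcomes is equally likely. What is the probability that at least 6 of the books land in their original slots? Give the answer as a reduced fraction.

Favorable outcomes: Σ_{i≥6} C(9,i)·!(9-i) = 84·2 + 36·1 + 9·0 + 1·1 = 205.
Total outcomes: 9! = 362880.
Probability = 205/362880 = 41/72576.

41/72576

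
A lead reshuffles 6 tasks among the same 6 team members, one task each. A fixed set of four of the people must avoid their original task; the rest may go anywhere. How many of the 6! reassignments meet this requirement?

362

Inclusion-exclusion on the 4 forbidden self-matches:
Σ_{j=0}^{4} (-1)^j C(4,j)(6-j)!
= C(4,0)·6! - C(4,1)·5! + C(4,2)·4! - C(4,3)·3! + C(4,4)·2!
= 720 - 480 + 144 - 24 + 2
= 362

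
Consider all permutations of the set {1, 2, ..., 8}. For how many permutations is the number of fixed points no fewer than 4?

771

# with exactly i fixed is C(8,i)·!(8-i); sum over i=4..8:
  i=4: C(8,4)·!4 = 70·9 = 630
  i=5: C(8,5)·!3 = 56·2 = 112
  i=6: C(8,6)·!2 = 28·1 = 28
  i=7: C(8,7)·!1 = 8·0 = 0
  i=8: C(8,8)·!0 = 1·1 = 1
Total = 771.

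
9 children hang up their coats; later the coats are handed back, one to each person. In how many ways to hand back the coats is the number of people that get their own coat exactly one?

133497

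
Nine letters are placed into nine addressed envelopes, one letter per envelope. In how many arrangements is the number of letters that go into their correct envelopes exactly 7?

36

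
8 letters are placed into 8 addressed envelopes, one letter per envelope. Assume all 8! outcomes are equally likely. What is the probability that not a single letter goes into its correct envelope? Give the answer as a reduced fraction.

Favorable outcomes: !8 = 14833.
Total outcomes: 8! = 40320.
Probability = 14833/40320 = 2119/5760.

2119/5760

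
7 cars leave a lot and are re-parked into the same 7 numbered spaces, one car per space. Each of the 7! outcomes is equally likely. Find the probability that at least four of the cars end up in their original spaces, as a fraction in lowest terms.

Favorable outcomes: Σ_{i≥4} C(7,i)·!(7-i) = 35·2 + 21·1 + 7·0 + 1·1 = 92.
Total outcomes: 7! = 5040.
Probability = 92/5040 = 23/1260.

23/1260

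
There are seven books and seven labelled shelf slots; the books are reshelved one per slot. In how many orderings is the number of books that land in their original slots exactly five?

21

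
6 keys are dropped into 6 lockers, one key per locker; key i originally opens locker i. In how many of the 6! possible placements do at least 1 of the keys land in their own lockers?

# with exactly i fixed is C(6,i)·!(6-i); sum over i=1..6:
  i=1: C(6,1)·!5 = 6·44 = 264
  i=2: C(6,2)·!4 = 15·9 = 135
  i=3: C(6,3)·!3 = 20·2 = 40
  i=4: C(6,4)·!2 = 15·1 = 15
  i=5: C(6,5)·!1 = 6·0 = 0
  i=6: C(6,6)·!0 = 1·1 = 1
Total = 455.

455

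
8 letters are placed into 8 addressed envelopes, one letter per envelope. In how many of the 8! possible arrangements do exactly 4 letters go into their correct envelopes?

Pick the 4 fixed positions: C(8,4) = 70 ways.
The other 4 form a derangement: !4 = 9.
Total: 70 × 9 = 630.

630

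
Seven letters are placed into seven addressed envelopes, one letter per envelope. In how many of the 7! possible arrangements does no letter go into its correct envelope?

The subfactorial !7 = [7!/e] (nearest integer).
7! = 5040, and 5040/e ≈ 1854.11, so !7 = 1854.

1854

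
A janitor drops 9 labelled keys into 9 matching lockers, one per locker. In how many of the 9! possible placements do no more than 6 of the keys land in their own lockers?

362843

Sum C(9,i)·!(9-i) for i = 0..6:
  i=0: C(9,0)·!9 = 1·133496 = 133496
  i=1: C(9,1)·!8 = 9·14833 = 133497
  i=2: C(9,2)·!7 = 36·1854 = 66744
  i=3: C(9,3)·!6 = 84·265 = 22260
  i=4: C(9,4)·!5 = 126·44 = 5544
  i=5: C(9,5)·!4 = 126·9 = 1134
  i=6: C(9,6)·!3 = 84·2 = 168
Total = 362843.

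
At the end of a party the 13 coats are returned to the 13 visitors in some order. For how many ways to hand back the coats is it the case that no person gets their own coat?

!13 = 13! · Σ_{k=0}^{13} (-1)^k/k!
= 13! - 13!/1! + 13!/2! - 13!/3! + 13!/4! - 13!/5! + 13!/6! - 13!/7! + 13!/8! - 13!/9! + 13!/10! - 13!/11! + 13!/12! - 13!/13!
= 6227020800 - 6227020800 + 3113510400 - 1037836800 + 259459200 - 51891840 + 8648640 - 1235520 + 154440 - 17160 + 1716 - 156 + 13 - 1
= 2290792932

2290792932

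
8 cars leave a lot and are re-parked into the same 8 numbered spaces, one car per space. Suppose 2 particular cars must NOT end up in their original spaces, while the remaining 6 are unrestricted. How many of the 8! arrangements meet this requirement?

30960

Inclusion-exclusion on the 2 forbidden self-matches:
Σ_{j=0}^{2} (-1)^j C(2,j)(8-j)!
= C(2,0)·8! - C(2,1)·7! + C(2,2)·6!
= 40320 - 10080 + 720
= 30960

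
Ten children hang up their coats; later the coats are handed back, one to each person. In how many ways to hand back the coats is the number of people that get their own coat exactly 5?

Choose which 5 of the 10 are fixed: C(10,5) = 252.
The remaining 5 must be deranged: !5 = 44.
Total: 252 × 44 = 11088.

11088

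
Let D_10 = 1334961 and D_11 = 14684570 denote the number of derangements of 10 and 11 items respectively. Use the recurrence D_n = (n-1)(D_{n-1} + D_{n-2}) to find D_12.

D_12 = (12-1)·(D_11 + D_10) = 11·(14684570 + 1334961) = 11·16019531 = 176214841.

176214841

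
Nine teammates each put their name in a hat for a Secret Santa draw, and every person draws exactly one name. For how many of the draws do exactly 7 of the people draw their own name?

36

Pick the 7 fixed positions: C(9,7) = 36 ways.
The remaining 2 must be deranged: !2 = 1.
Total: 36 × 1 = 36.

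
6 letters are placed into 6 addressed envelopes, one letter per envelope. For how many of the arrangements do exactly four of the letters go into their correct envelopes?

15

Choose which 4 of the 6 are fixed: C(6,4) = 15.
The remaining 2 must be deranged: !2 = 1.
Total: 15 × 1 = 15.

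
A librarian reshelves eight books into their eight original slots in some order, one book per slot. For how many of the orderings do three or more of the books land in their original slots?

3235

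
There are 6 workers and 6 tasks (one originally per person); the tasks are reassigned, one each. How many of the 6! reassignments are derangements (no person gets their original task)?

The subfactorial !6 = [6!/e] (nearest integer).
6! = 720, and 720/e ≈ 264.87, so !6 = 265.

265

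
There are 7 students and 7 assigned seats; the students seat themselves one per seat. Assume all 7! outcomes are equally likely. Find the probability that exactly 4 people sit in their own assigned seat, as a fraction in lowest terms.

1/72

Favorable outcomes: C(7,4)·!3 = 35·2 = 70.
Total outcomes: 7! = 5040.
Probability = 70/5040 = 1/72.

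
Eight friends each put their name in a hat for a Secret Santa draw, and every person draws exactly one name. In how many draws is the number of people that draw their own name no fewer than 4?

771

# with exactly i fixed is C(8,i)·!(8-i); sum over i=4..8:
  i=4: C(8,4)·!4 = 70·9 = 630
  i=5: C(8,5)·!3 = 56·2 = 112
  i=6: C(8,6)·!2 = 28·1 = 28
  i=7: C(8,7)·!1 = 8·0 = 0
  i=8: C(8,8)·!0 = 1·1 = 1
Total = 771.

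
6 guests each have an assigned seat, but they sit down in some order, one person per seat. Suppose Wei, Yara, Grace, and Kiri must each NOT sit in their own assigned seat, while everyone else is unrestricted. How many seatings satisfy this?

362

Let A_j be the event that the j-th constrained one is fixed. By inclusion-exclusion over the 4 events:
Σ_{j=0}^{4} (-1)^j C(4,j)(6-j)!
= C(4,0)·6! - C(4,1)·5! + C(4,2)·4! - C(4,3)·3! + C(4,4)·2!
= 720 - 480 + 144 - 24 + 2
= 362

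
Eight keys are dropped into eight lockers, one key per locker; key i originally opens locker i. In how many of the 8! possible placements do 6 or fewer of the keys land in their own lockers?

40319

# with exactly i fixed is C(8,i)·!(8-i); sum over i=0..6:
  i=0: C(8,0)·!8 = 1·14833 = 14833
  i=1: C(8,1)·!7 = 8·1854 = 14832
  i=2: C(8,2)·!6 = 28·265 = 7420
  i=3: C(8,3)·!5 = 56·44 = 2464
  i=4: C(8,4)·!4 = 70·9 = 630
  i=5: C(8,5)·!3 = 56·2 = 112
  i=6: C(8,6)·!2 = 28·1 = 28
Total = 40319.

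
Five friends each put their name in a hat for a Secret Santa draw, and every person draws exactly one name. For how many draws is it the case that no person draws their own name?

!5 = 5! · Σ_{k=0}^{5} (-1)^k/k!
= 5! - 5!/1! + 5!/2! - 5!/3! + 5!/4! - 5!/5!
= 120 - 120 + 60 - 20 + 5 - 1
= 44

44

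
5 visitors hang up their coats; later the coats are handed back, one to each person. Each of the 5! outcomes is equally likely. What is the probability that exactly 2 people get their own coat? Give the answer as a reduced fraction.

1/6

Favorable outcomes: C(5,2)·!3 = 10·2 = 20.
Total outcomes: 5! = 120.
Probability = 20/120 = 1/6.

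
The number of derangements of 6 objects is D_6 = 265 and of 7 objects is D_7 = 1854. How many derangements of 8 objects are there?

D_8 = (8-1)·(D_7 + D_6) = 7·(1854 + 265) = 7·2119 = 14833.

14833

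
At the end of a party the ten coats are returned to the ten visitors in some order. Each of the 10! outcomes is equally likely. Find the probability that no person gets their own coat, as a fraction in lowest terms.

16481/44800

Favorable outcomes: !10 = 1334961.
Total outcomes: 10! = 3628800.
Probability = 1334961/3628800 = 16481/44800.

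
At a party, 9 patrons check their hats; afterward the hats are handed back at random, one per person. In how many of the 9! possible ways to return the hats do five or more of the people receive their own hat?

1339

# with exactly i fixed is C(9,i)·!(9-i); sum over i=5..9:
  i=5: C(9,5)·!4 = 126·9 = 1134
  i=6: C(9,6)·!3 = 84·2 = 168
  i=7: C(9,7)·!2 = 36·1 = 36
  i=8: C(9,8)·!1 = 9·0 = 0
  i=9: C(9,9)·!0 = 1·1 = 1
Total = 1339.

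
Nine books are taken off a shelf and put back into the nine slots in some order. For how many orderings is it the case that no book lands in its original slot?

133496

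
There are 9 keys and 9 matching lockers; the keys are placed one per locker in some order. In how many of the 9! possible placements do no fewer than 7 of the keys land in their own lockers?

37

# with exactly i fixed is C(9,i)·!(9-i); sum over i=7..9:
  i=7: C(9,7)·!2 = 36·1 = 36
  i=8: C(9,8)·!1 = 9·0 = 0
  i=9: C(9,9)·!0 = 1·1 = 1
Total = 37.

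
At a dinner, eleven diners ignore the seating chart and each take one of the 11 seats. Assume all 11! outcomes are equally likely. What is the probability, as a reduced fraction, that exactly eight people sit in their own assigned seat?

1/120960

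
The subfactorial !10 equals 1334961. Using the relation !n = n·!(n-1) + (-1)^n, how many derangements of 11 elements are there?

!11 = 11·1334961 - 1 = 14684570.

14684570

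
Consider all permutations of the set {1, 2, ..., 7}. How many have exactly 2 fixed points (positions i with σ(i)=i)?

924

Choose which 2 of the 7 are fixed: C(7,2) = 21.
The other 5 form a derangement: !5 = 44.
Total: 21 × 44 = 924.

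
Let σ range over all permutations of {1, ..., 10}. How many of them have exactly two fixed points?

667485

Pick the 2 fixed positions: C(10,2) = 45 ways.
The remaining 8 must be deranged: !8 = 14833.
Total: 45 × 14833 = 667485.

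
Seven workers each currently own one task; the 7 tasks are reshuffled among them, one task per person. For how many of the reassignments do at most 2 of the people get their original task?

4633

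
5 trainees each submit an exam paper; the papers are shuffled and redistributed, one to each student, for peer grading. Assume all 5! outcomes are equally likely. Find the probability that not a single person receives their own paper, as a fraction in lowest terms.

11/30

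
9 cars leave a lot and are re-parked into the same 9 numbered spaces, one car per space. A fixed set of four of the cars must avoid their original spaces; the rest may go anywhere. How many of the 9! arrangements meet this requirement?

Inclusion-exclusion on the 4 forbidden self-matches:
Σ_{j=0}^{4} (-1)^j C(4,j)(9-j)!
= C(4,0)·9! - C(4,1)·8! + C(4,2)·7! - C(4,3)·6! + C(4,4)·5!
= 362880 - 161280 + 30240 - 2880 + 120
= 229080

229080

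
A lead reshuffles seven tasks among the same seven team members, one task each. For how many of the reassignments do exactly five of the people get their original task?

21

Choose which 5 of the 7 are fixed: C(7,5) = 21.
The remaining 2 must be deranged: !2 = 1.
Total: 21 × 1 = 21.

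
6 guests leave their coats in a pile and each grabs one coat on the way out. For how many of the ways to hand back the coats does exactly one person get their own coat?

264

Pick the single fixed position: C(6,1) = 6 ways.
The other 5 form a derangement: !5 = 44.
Total: 6 × 44 = 264.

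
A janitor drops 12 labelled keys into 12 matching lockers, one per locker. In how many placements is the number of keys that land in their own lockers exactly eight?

4455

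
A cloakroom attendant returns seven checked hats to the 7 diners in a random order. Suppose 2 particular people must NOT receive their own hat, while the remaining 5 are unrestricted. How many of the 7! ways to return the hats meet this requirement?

Inclusion-exclusion on the 2 forbidden self-matches:
Σ_{j=0}^{2} (-1)^j C(2,j)(7-j)!
= C(2,0)·7! - C(2,1)·6! + C(2,2)·5!
= 5040 - 1440 + 120
= 3720

3720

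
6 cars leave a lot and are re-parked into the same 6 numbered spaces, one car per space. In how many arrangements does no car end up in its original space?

265

!6 is the nearest integer to 6!/e.
6! = 720, and 720/e ≈ 264.87, so !6 = 265.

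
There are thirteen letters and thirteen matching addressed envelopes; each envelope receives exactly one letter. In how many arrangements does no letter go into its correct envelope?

2290792932

The subfactorial !13 = [13!/e] (nearest integer).
13! = 6227020800, and 6227020800/e ≈ 2290792932.07, so !13 = 2290792932.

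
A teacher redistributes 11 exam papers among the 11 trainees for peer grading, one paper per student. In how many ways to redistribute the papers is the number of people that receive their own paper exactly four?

Pick the 4 fixed positions: C(11,4) = 330 ways.
The remaining 7 must be deranged: !7 = 1854.
Total: 330 × 1854 = 611820.

611820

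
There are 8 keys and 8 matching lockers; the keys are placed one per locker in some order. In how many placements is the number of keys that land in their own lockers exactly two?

7420

Choose which 2 of the 8 are fixed: C(8,2) = 28.
The other 6 form a derangement: !6 = 265.
Total: 28 × 265 = 7420.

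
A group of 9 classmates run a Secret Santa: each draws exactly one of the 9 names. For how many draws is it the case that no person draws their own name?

133496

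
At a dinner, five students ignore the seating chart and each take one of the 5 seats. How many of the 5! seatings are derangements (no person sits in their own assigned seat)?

44

!5 = 5! · Σ_{k=0}^{5} (-1)^k/k!
= 5! - 5!/1! + 5!/2! - 5!/3! + 5!/4! - 5!/5!
= 120 - 120 + 60 - 20 + 5 - 1
= 44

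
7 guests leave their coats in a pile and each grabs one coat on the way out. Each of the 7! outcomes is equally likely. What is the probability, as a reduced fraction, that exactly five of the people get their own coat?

Favorable outcomes: C(7,5)·!2 = 21·1 = 21.
Total outcomes: 7! = 5040.
Probability = 21/5040 = 1/240.

1/240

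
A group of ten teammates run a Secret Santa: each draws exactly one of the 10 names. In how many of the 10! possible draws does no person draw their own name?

1334961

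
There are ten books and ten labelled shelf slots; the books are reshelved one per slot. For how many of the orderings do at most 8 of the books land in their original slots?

3628799

# with exactly i fixed is C(10,i)·!(10-i); sum over i=0..8:
  i=0: C(10,0)·!10 = 1·1334961 = 1334961
  i=1: C(10,1)·!9 = 10·133496 = 1334960
  i=2: C(10,2)·!8 = 45·14833 = 667485
  i=3: C(10,3)·!7 = 120·1854 = 222480
  i=4: C(10,4)·!6 = 210·265 = 55650
  i=5: C(10,5)·!5 = 252·44 = 11088
  i=6: C(10,6)·!4 = 210·9 = 1890
  i=7: C(10,7)·!3 = 120·2 = 240
  i=8: C(10,8)·!2 = 45·1 = 45
Total = 3628799.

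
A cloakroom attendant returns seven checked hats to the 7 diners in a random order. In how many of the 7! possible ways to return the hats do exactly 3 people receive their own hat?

315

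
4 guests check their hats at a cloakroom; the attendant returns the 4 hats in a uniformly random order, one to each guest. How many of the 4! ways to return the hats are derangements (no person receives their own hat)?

!4 is the nearest integer to 4!/e.
4! = 24, and 24/e ≈ 8.83, so !4 = 9.

9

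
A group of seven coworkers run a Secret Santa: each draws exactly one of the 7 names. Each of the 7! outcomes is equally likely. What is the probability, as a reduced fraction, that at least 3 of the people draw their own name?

Favorable outcomes: Σ_{i≥3} C(7,i)·!(7-i) = 35·9 + 35·2 + 21·1 + 7·0 + 1·1 = 407.
Total outcomes: 7! = 5040.
Probability = 407/5040 = 407/5040.

407/5040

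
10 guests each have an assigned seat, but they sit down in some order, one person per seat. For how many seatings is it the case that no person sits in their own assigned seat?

The subfactorial !10 = [10!/e] (nearest integer).
10! = 3628800, and 3628800/e ≈ 1334960.92, so !10 = 1334961.

1334961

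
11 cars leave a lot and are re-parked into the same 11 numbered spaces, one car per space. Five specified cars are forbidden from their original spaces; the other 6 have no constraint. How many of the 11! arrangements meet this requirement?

25022880

Let A_j be the event that the j-th constrained one is fixed. By inclusion-exclusion over the 5 events:
Σ_{j=0}^{5} (-1)^j C(5,j)(11-j)!
= C(5,0)·11! - C(5,1)·10! + C(5,2)·9! - C(5,3)·8! + C(5,4)·7! - C(5,5)·6!
= 39916800 - 18144000 + 3628800 - 403200 + 25200 - 720
= 25022880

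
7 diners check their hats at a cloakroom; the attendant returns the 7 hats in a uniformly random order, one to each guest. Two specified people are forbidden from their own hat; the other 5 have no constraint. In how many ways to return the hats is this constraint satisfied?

Let A_j be the event that the j-th constrained one is fixed. By inclusion-exclusion over the 2 events:
Σ_{j=0}^{2} (-1)^j C(2,j)(7-j)!
= C(2,0)·7! - C(2,1)·6! + C(2,2)·5!
= 5040 - 1440 + 120
= 3720

3720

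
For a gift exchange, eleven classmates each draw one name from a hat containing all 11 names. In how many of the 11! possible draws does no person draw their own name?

14684570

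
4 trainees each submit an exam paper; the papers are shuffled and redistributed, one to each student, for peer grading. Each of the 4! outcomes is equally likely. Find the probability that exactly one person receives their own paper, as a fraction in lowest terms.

1/3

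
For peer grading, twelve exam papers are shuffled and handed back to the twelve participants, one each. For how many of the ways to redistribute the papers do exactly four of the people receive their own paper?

7342335

Choose which 4 of the 12 are fixed: C(12,4) = 495.
The other 8 form a derangement: !8 = 14833.
Total: 495 × 14833 = 7342335.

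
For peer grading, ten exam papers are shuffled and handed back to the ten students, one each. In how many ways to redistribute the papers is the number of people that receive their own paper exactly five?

11088

Choose which 5 of the 10 are fixed: C(10,5) = 252.
The remaining 5 must be deranged: !5 = 44.
Total: 252 × 44 = 11088.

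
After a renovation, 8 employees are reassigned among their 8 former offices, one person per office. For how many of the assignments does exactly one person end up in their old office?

14832

Pick the single fixed position: C(8,1) = 8 ways.
The other 7 form a derangement: !7 = 1854.
Total: 8 × 1854 = 14832.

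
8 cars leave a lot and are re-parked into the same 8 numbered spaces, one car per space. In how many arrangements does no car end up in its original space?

Recurrence: !8 = 7·(!7 + !6).
!8 = 7·(1854 + 265) = 7·2119 = 14833

14833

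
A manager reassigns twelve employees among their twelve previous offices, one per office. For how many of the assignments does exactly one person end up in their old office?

176214840

Pick the single fixed position: C(12,1) = 12 ways.
The remaining 11 must be deranged: !11 = 14684570.
Total: 12 × 14684570 = 176214840.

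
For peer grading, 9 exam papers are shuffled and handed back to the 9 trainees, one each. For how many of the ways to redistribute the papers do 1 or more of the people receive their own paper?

229384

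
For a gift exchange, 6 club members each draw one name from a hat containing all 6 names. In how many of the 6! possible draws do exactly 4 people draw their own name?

15

Pick the 4 fixed positions: C(6,4) = 15 ways.
The remaining 2 must be deranged: !2 = 1.
Total: 15 × 1 = 15.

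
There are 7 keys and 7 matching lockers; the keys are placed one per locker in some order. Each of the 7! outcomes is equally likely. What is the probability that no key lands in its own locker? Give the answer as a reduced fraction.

Favorable outcomes: !7 = 1854.
Total outcomes: 7! = 5040.
Probability = 1854/5040 = 103/280.

103/280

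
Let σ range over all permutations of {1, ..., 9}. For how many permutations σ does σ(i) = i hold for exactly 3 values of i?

22260

Choose which 3 of the 9 are fixed: C(9,3) = 84.
The other 6 form a derangement: !6 = 265.
Total: 84 × 265 = 22260.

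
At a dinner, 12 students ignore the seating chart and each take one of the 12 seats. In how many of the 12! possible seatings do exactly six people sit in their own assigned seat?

Pick the 6 fixed positions: C(12,6) = 924 ways.
The remaining 6 must be deranged: !6 = 265.
Total: 924 × 265 = 244860.

244860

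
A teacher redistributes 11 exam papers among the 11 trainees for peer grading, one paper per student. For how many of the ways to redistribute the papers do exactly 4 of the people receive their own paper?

611820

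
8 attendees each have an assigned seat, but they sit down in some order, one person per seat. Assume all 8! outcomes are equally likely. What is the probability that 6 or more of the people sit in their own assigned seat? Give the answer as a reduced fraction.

29/40320

Favorable outcomes: Σ_{i≥6} C(8,i)·!(8-i) = 28·1 + 8·0 + 1·1 = 29.
Total outcomes: 8! = 40320.
Probability = 29/40320 = 29/40320.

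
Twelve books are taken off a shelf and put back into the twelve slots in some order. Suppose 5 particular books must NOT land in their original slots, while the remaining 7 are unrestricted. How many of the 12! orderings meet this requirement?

312273360

Inclusion-exclusion on the 5 forbidden self-matches:
Σ_{j=0}^{5} (-1)^j C(5,j)(12-j)!
= C(5,0)·12! - C(5,1)·11! + C(5,2)·10! - C(5,3)·9! + C(5,4)·8! - C(5,5)·7!
= 479001600 - 199584000 + 36288000 - 3628800 + 201600 - 5040
= 312273360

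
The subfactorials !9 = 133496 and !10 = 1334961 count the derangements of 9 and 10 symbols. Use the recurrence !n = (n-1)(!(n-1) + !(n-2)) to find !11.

!11 = (11-1)·(!10 + !9) = 10·(1334961 + 133496) = 10·1468457 = 14684570.

14684570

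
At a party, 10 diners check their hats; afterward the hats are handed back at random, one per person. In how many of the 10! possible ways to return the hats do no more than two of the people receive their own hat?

3337406

Sum C(10,i)·!(10-i) for i = 0..2:
  i=0: C(10,0)·!10 = 1·1334961 = 1334961
  i=1: C(10,1)·!9 = 10·133496 = 1334960
  i=2: C(10,2)·!8 = 45·14833 = 667485
Total = 3337406.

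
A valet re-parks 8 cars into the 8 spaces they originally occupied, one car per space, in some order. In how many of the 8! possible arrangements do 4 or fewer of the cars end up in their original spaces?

40179

Sum C(8,i)·!(8-i) for i = 0..4:
  i=0: C(8,0)·!8 = 1·14833 = 14833
  i=1: C(8,1)·!7 = 8·1854 = 14832
  i=2: C(8,2)·!6 = 28·265 = 7420
  i=3: C(8,3)·!5 = 56·44 = 2464
  i=4: C(8,4)·!4 = 70·9 = 630
Total = 40179.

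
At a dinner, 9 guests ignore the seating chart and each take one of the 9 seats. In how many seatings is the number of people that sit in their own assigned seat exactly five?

1134

Choose which 5 of the 9 are fixed: C(9,5) = 126.
The other 4 form a derangement: !4 = 9.
Total: 126 × 9 = 1134.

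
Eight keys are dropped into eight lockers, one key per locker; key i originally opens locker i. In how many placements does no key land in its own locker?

14833

Use !n = (n-1)(!(n-1) + !(n-2)).
!8 = 7·(1854 + 265) = 7·2119 = 14833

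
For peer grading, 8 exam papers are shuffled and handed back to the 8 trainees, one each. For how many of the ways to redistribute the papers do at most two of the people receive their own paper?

Sum C(8,i)·!(8-i) for i = 0..2:
  i=0: C(8,0)·!8 = 1·14833 = 14833
  i=1: C(8,1)·!7 = 8·1854 = 14832
  i=2: C(8,2)·!6 = 28·265 = 7420
Total = 37085.

37085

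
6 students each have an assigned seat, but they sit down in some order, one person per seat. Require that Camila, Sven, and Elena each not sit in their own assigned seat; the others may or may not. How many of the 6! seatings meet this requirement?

426

Inclusion-exclusion on the 3 forbidden self-matches:
Σ_{j=0}^{3} (-1)^j C(3,j)(6-j)!
= C(3,0)·6! - C(3,1)·5! + C(3,2)·4! - C(3,3)·3!
= 720 - 360 + 72 - 6
= 426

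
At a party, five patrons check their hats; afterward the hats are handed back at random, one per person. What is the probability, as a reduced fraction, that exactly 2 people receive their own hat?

1/6

Favorable outcomes: C(5,2)·!3 = 10·2 = 20.
Total outcomes: 5! = 120.
Probability = 20/120 = 1/6.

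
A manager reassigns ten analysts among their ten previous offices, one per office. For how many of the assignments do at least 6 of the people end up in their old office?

2176

# with exactly i fixed is C(10,i)·!(10-i); sum over i=6..10:
  i=6: C(10,6)·!4 = 210·9 = 1890
  i=7: C(10,7)·!3 = 120·2 = 240
  i=8: C(10,8)·!2 = 45·1 = 45
  i=9: C(10,9)·!1 = 10·0 = 0
  i=10: C(10,10)·!0 = 1·1 = 1
Total = 2176.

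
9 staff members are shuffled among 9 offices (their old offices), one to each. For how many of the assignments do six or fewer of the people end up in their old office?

362843

# with exactly i fixed is C(9,i)·!(9-i); sum over i=0..6:
  i=0: C(9,0)·!9 = 1·133496 = 133496
  i=1: C(9,1)·!8 = 9·14833 = 133497
  i=2: C(9,2)·!7 = 36·1854 = 66744
  i=3: C(9,3)·!6 = 84·265 = 22260
  i=4: C(9,4)·!5 = 126·44 = 5544
  i=5: C(9,5)·!4 = 126·9 = 1134
  i=6: C(9,6)·!3 = 84·2 = 168
Total = 362843.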